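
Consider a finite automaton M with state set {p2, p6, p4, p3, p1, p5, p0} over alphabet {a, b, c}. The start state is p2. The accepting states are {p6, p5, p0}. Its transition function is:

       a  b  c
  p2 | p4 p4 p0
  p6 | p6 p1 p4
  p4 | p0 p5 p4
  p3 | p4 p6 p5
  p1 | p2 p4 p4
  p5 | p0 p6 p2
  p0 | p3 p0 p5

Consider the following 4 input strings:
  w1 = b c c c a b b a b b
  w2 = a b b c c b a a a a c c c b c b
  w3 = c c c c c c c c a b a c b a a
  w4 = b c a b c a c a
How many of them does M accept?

w1: Trace: p2 -b-> p4 -c-> p4 -c-> p4 -c-> p4 -a-> p0 -b-> p0 -b-> p0 -a-> p3 -b-> p6 -b-> p1  → end p1, rejected
w2: Trace: p2 -a-> p4 -b-> p5 -b-> p6 -c-> p4 -c-> p4 -b-> p5 -a-> p0 -a-> p3 -a-> p4 -a-> p0 -c-> p5 -c-> p2 -c-> p0 -b-> p0 -c-> p5 -b-> p6  → end p6, accepted
w3: Trace: p2 -c-> p0 -c-> p5 -c-> p2 -c-> p0 -c-> p5 -c-> p2 -c-> p0 -c-> p5 -a-> p0 -b-> p0 -a-> p3 -c-> p5 -b-> p6 -a-> p6 -a-> p6  → end p6, accepted
w4: Trace: p2 -b-> p4 -c-> p4 -a-> p0 -b-> p0 -c-> p5 -a-> p0 -c-> p5 -a-> p0  → end p0, accepted

3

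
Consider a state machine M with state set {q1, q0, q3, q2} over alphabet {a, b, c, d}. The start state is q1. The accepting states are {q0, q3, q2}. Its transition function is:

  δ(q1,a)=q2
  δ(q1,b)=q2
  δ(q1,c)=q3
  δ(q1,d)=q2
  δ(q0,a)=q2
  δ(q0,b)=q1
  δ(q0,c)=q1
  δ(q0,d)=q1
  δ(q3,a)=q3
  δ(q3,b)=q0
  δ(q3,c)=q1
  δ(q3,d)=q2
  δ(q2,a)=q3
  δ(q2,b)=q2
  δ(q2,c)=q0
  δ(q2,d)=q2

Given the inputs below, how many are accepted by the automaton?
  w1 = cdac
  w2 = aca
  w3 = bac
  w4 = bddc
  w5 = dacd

w1: q1 → q3 → q2 → q3 → q1  → end q1, rejected
w2: q1 → q2 → q0 → q2  → end q2, accepted
w3: q1 → q2 → q3 → q1  → end q1, rejected
w4: q1 → q2 → q2 → q2 → q0  → end q0, accepted
w5: q1 → q2 → q3 → q1 → q2  → end q2, accepted

3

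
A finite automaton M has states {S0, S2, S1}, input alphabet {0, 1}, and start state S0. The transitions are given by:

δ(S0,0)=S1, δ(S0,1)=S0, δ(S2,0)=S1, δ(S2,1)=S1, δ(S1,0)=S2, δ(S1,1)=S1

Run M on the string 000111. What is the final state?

S0 → S1 → S2 → S1 → S1 → S1 → S1

S1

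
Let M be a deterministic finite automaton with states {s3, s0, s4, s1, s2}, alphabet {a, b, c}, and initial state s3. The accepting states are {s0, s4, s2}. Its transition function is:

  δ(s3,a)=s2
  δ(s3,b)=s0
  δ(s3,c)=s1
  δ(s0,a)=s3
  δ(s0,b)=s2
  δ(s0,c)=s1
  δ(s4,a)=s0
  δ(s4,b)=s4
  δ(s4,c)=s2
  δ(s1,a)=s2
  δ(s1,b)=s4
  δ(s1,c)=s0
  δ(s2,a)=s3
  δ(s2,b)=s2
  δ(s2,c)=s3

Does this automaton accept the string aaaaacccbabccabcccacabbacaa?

No

s3 → s2 → s3 → s2 → s3 → s2 → s3 → s1 → s0 → s2 → s3 → s0 → s1 → s0 → s3 → s0 → s1 → s0 → s1 → s2 → s3 → s2 → s2 → s2 → s3 → s1 → s2 → s3
End state s3 is not accepting.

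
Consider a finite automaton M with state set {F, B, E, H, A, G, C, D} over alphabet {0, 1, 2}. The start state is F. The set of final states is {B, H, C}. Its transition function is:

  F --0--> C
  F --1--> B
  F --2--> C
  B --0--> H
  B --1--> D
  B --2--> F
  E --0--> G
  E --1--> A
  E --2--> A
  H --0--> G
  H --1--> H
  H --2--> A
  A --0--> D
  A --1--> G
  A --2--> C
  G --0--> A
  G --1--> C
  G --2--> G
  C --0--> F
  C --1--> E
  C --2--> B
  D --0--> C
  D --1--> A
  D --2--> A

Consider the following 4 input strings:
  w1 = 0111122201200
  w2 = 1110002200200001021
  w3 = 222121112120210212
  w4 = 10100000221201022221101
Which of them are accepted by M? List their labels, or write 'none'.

none

w1:
  start at F
  read '0': F → C
  read '1': C → E
  read '1': E → A
  read '1': A → G
  read '1': G → C
  read '2': C → B
  read '2': B → F
  read '2': F → C
  read '0': C → F
  read '1': F → B
  read '2': B → F
  read '0': F → C
  read '0': C → F
  end F, rejected
w2:
  start at F
  read '1': F → B
  read '1': B → D
  read '1': D → A
  read '0': A → D
  read '0': D → C
  read '0': C → F
  read '2': F → C
  read '2': C → B
  read '0': B → H
  read '0': H → G
  read '2': G → G
  read '0': G → A
  read '0': A → D
  read '0': D → C
  read '0': C → F
  read '1': F → B
  read '0': B → H
  read '2': H → A
  read '1': A → G
  end G, rejected
w3:
  start at F
  read '2': F → C
  read '2': C → B
  read '2': B → F
  read '1': F → B
  read '2': B → F
  read '1': F → B
  read '1': B → D
  read '1': D → A
  read '2': A → C
  read '1': C → E
  read '2': E → A
  read '0': A → D
  read '2': D → A
  read '1': A → G
  read '0': G → A
  read '2': A → C
  read '1': C → E
  read '2': E → A
  end A, rejected
w4:
  start at F
  read '1': F → B
  read '0': B → H
  read '1': H → H
  read '0': H → G
  read '0': G → A
  read '0': A → D
  read '0': D → C
  read '0': C → F
  read '2': F → C
  read '2': C → B
  read '1': B → D
  read '2': D → A
  read '0': A → D
  read '1': D → A
  read '0': A → D
  read '2': D → A
  read '2': A → C
  read '2': C → B
  read '2': B → F
  read '1': F → B
  read '1': B → D
  read '0': D → C
  read '1': C → E
  end E, rejected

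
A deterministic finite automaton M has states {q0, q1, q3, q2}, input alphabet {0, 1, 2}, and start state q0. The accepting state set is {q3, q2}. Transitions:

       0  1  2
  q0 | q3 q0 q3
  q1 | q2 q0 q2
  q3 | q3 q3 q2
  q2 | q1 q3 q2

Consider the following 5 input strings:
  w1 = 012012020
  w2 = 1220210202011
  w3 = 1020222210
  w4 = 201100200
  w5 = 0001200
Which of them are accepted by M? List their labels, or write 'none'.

w3, w4, w5

w1: q0 → q3 → q3 → q2 → q1 → q0 → q3 → q3 → q2 → q1  → end q1, rejected
w2: q0 → q0 → q3 → q2 → q1 → q2 → q3 → q3 → q2 → q1 → q2 → q1 → q0 → q0  → end q0, rejected
w3: q0 → q0 → q3 → q2 → q1 → q2 → q2 → q2 → q2 → q3 → q3  → end q3, accepted
w4: q0 → q3 → q3 → q3 → q3 → q3 → q3 → q2 → q1 → q2  → end q2, accepted
w5: q0 → q3 → q3 → q3 → q3 → q2 → q1 → q2  → end q2, accepted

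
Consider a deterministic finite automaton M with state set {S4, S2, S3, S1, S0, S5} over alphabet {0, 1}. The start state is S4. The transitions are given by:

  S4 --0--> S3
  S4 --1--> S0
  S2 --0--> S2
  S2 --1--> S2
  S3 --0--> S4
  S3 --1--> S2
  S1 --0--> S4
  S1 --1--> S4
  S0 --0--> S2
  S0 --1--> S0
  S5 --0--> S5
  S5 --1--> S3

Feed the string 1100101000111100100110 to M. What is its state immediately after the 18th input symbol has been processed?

S2

S4 → S0 → S0 → S2 → S2 → S2 → S2 → S2 → S2 → S2 → S2 → S2 → S2 → S2 → S2 → S2 → S2 → S2 → S2
After 18 symbols: S2.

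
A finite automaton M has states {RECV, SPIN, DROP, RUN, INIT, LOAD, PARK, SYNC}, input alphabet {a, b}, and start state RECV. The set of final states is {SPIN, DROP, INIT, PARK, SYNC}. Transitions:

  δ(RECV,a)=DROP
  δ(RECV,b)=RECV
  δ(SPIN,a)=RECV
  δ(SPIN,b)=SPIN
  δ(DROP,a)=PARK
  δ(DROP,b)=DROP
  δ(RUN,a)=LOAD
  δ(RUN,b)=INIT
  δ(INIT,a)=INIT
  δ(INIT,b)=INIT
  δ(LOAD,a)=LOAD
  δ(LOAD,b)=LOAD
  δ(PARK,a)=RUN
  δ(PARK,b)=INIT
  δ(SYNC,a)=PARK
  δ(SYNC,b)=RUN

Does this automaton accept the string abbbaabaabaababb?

start at RECV
read 'a': RECV → DROP
read 'b': DROP → DROP
read 'b': DROP → DROP
read 'b': DROP → DROP
read 'a': DROP → PARK
read 'a': PARK → RUN
read 'b': RUN → INIT
read 'a': INIT → INIT
read 'a': INIT → INIT
read 'b': INIT → INIT
read 'a': INIT → INIT
read 'a': INIT → INIT
read 'b': INIT → INIT
read 'a': INIT → INIT
read 'b': INIT → INIT
read 'b': INIT → INIT
End state INIT is accepting.

Yes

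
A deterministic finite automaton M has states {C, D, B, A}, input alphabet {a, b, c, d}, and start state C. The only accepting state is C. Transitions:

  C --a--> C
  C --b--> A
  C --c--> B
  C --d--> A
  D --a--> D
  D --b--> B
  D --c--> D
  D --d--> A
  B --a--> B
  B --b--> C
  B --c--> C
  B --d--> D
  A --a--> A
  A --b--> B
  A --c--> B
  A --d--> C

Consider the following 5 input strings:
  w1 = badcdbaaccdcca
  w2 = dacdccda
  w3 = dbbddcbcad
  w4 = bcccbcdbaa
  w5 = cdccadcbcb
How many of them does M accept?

1

w1:
  start at C
  read 'b': C → A
  read 'a': A → A
  read 'd': A → C
  read 'c': C → B
  read 'd': B → D
  read 'b': D → B
  read 'a': B → B
  read 'a': B → B
  read 'c': B → C
  read 'c': C → B
  read 'd': B → D
  read 'c': D → D
  read 'c': D → D
  read 'a': D → D
  end D, rejected
w2:
  start at C
  read 'd': C → A
  read 'a': A → A
  read 'c': A → B
  read 'd': B → D
  read 'c': D → D
  read 'c': D → D
  read 'd': D → A
  read 'a': A → A
  end A, rejected
w3:
  start at C
  read 'd': C → A
  read 'b': A → B
  read 'b': B → C
  read 'd': C → A
  read 'd': A → C
  read 'c': C → B
  read 'b': B → C
  read 'c': C → B
  read 'a': B → B
  read 'd': B → D
  end D, rejected
w4:
  start at C
  read 'b': C → A
  read 'c': A → B
  read 'c': B → C
  read 'c': C → B
  read 'b': B → C
  read 'c': C → B
  read 'd': B → D
  read 'b': D → B
  read 'a': B → B
  read 'a': B → B
  end B, rejected
w5:
  start at C
  read 'c': C → B
  read 'd': B → D
  read 'c': D → D
  read 'c': D → D
  read 'a': D → D
  read 'd': D → A
  read 'c': A → B
  read 'b': B → C
  read 'c': C → B
  read 'b': B → C
  end C, accepted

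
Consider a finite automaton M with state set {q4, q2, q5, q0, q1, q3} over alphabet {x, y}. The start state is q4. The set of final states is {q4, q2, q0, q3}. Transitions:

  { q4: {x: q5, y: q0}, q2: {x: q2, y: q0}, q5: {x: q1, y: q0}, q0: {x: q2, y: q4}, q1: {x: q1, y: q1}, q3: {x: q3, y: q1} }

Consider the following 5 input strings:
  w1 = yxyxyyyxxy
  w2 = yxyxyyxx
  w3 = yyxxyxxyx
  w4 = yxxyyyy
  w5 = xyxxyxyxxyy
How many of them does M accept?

3

w1:
  start at q4
  read 'y': q4 → q0
  read 'x': q0 → q2
  read 'y': q2 → q0
  read 'x': q0 → q2
  read 'y': q2 → q0
  read 'y': q0 → q4
  read 'y': q4 → q0
  read 'x': q0 → q2
  read 'x': q2 → q2
  read 'y': q2 → q0
  end q0, accepted
w2:
  start at q4
  read 'y': q4 → q0
  read 'x': q0 → q2
  read 'y': q2 → q0
  read 'x': q0 → q2
  read 'y': q2 → q0
  read 'y': q0 → q4
  read 'x': q4 → q5
  read 'x': q5 → q1
  end q1, rejected
w3:
  start at q4
  read 'y': q4 → q0
  read 'y': q0 → q4
  read 'x': q4 → q5
  read 'x': q5 → q1
  read 'y': q1 → q1
  read 'x': q1 → q1
  read 'x': q1 → q1
  read 'y': q1 → q1
  read 'x': q1 → q1
  end q1, rejected
w4:
  start at q4
  read 'y': q4 → q0
  read 'x': q0 → q2
  read 'x': q2 → q2
  read 'y': q2 → q0
  read 'y': q0 → q4
  read 'y': q4 → q0
  read 'y': q0 → q4
  end q4, accepted
w5:
  start at q4
  read 'x': q4 → q5
  read 'y': q5 → q0
  read 'x': q0 → q2
  read 'x': q2 → q2
  read 'y': q2 → q0
  read 'x': q0 → q2
  read 'y': q2 → q0
  read 'x': q0 → q2
  read 'x': q2 → q2
  read 'y': q2 → q0
  read 'y': q0 → q4
  end q4, accepted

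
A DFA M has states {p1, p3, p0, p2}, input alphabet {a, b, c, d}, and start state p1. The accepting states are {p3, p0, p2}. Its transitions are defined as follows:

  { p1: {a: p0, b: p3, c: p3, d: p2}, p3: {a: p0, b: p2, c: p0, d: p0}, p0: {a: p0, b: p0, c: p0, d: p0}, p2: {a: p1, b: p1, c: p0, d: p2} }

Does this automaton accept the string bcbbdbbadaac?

Trace: p1 -b-> p3 -c-> p0 -b-> p0 -b-> p0 -d-> p0 -b-> p0 -b-> p0 -a-> p0 -d-> p0 -a-> p0 -a-> p0 -c-> p0
End state p0 is accepting.

Yes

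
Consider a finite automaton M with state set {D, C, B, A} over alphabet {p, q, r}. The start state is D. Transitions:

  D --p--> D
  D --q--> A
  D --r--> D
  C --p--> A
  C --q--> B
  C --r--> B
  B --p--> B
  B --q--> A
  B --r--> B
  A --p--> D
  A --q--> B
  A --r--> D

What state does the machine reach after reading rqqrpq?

A

Trace: D -r-> D -q-> A -q-> B -r-> B -p-> B -q-> A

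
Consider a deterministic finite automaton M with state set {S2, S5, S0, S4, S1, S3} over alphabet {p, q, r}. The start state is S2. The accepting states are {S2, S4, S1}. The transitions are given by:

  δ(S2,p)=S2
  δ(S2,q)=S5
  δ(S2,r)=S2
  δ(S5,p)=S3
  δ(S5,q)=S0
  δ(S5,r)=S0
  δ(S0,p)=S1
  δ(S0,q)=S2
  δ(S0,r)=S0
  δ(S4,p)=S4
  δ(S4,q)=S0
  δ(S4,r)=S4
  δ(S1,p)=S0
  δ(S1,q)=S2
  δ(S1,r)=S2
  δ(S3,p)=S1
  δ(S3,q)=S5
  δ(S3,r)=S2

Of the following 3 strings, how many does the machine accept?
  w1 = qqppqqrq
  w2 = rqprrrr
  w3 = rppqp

2

w1: S2 → S5 → S0 → S1 → S0 → S2 → S5 → S0 → S2  → end S2, accepted
w2: S2 → S2 → S5 → S3 → S2 → S2 → S2 → S2  → end S2, accepted
w3: S2 → S2 → S2 → S2 → S5 → S3  → end S3, rejected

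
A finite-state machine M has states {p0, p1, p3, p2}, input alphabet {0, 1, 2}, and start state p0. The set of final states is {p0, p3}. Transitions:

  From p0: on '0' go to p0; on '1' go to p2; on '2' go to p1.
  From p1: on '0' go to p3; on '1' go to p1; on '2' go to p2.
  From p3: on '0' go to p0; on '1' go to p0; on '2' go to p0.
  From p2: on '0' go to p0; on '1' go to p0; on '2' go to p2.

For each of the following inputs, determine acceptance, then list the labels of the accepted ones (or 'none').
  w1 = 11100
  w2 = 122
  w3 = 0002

w1

w1:
  start at p0
  read '1': p0 → p2
  read '1': p2 → p0
  read '1': p0 → p2
  read '0': p2 → p0
  read '0': p0 → p0
  end p0, accepted
w2:
  start at p0
  read '1': p0 → p2
  read '2': p2 → p2
  read '2': p2 → p2
  end p2, rejected
w3:
  start at p0
  read '0': p0 → p0
  read '0': p0 → p0
  read '0': p0 → p0
  read '2': p0 → p1
  end p1, rejected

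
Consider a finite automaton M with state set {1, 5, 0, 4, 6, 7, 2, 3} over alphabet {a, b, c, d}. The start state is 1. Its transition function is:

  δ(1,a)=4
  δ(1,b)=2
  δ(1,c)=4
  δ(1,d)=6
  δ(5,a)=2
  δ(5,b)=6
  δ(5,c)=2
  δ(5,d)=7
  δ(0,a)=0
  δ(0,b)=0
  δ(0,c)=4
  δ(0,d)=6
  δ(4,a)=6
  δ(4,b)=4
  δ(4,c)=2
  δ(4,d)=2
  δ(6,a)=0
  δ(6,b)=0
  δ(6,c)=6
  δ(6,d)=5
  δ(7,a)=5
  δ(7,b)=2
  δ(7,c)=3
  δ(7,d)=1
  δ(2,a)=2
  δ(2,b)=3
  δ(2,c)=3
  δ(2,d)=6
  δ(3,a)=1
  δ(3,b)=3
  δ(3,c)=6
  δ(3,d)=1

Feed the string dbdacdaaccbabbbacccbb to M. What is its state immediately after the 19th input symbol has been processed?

start at 1
read 'd': 1 → 6
read 'b': 6 → 0
read 'd': 0 → 6
read 'a': 6 → 0
read 'c': 0 → 4
read 'd': 4 → 2
read 'a': 2 → 2
read 'a': 2 → 2
read 'c': 2 → 3
read 'c': 3 → 6
read 'b': 6 → 0
read 'a': 0 → 0
read 'b': 0 → 0
read 'b': 0 → 0
read 'b': 0 → 0
read 'a': 0 → 0
read 'c': 0 → 4
read 'c': 4 → 2
read 'c': 2 → 3
After 19 symbols: 3.

3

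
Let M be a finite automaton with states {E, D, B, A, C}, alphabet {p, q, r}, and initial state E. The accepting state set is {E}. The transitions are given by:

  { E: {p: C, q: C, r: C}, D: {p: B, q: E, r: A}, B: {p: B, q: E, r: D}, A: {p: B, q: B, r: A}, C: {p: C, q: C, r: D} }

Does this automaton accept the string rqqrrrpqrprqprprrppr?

Trace: E -r-> C -q-> C -q-> C -r-> D -r-> A -r-> A -p-> B -q-> E -r-> C -p-> C -r-> D -q-> E -p-> C -r-> D -p-> B -r-> D -r-> A -p-> B -p-> B -r-> D
End state D is not accepting.

No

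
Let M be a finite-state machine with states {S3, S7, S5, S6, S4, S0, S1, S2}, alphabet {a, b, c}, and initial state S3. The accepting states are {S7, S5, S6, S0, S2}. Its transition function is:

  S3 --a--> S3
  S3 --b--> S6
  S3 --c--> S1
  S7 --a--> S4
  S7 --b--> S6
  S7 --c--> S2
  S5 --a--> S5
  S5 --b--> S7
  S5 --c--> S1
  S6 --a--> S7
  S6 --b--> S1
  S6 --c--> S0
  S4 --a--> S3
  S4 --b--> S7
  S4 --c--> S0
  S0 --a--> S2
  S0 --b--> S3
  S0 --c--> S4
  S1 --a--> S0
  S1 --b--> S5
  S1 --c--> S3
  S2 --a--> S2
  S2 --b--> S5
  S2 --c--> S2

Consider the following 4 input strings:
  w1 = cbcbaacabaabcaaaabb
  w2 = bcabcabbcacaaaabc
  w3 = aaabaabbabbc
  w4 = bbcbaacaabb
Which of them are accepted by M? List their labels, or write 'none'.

w1: Trace: S3 -c-> S1 -b-> S5 -c-> S1 -b-> S5 -a-> S5 -a-> S5 -c-> S1 -a-> S0 -b-> S3 -a-> S3 -a-> S3 -b-> S6 -c-> S0 -a-> S2 -a-> S2 -a-> S2 -a-> S2 -b-> S5 -b-> S7  → end S7, accepted
w2: Trace: S3 -b-> S6 -c-> S0 -a-> S2 -b-> S5 -c-> S1 -a-> S0 -b-> S3 -b-> S6 -c-> S0 -a-> S2 -c-> S2 -a-> S2 -a-> S2 -a-> S2 -a-> S2 -b-> S5 -c-> S1  → end S1, rejected
w3: Trace: S3 -a-> S3 -a-> S3 -a-> S3 -b-> S6 -a-> S7 -a-> S4 -b-> S7 -b-> S6 -a-> S7 -b-> S6 -b-> S1 -c-> S3  → end S3, rejected
w4: Trace: S3 -b-> S6 -b-> S1 -c-> S3 -b-> S6 -a-> S7 -a-> S4 -c-> S0 -a-> S2 -a-> S2 -b-> S5 -b-> S7  → end S7, accepted

w1, w4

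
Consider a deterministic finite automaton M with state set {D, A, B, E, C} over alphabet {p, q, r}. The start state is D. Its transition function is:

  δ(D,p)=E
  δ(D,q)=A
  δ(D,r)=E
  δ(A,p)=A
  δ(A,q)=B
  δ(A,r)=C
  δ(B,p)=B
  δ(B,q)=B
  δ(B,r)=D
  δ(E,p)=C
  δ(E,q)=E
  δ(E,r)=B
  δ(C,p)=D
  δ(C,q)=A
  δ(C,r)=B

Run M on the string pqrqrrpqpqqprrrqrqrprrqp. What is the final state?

B

D → E → E → B → B → D → E → C → A → A → B → B → B → D → E → B → B → D → A → C → D → E → B → B → B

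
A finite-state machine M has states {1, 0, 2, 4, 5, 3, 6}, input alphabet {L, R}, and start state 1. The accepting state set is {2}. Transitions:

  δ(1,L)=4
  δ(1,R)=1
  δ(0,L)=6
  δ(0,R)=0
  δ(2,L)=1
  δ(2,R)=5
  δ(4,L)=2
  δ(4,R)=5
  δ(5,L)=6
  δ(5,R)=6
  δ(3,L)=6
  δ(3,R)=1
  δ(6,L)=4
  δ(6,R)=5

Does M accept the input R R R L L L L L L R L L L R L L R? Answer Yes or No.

1 → 1 → 1 → 1 → 4 → 2 → 1 → 4 → 2 → 1 → 1 → 4 → 2 → 1 → 1 → 4 → 2 → 5
End state 5 is not accepting.

No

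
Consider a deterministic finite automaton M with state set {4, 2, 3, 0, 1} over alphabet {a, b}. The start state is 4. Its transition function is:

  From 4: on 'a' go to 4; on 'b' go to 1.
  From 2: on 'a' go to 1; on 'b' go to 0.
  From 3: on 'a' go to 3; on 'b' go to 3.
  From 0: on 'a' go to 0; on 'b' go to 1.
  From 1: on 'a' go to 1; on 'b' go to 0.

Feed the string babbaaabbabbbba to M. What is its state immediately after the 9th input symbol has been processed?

1

4 → 1 → 1 → 0 → 1 → 1 → 1 → 1 → 0 → 1
After 9 symbols: 1.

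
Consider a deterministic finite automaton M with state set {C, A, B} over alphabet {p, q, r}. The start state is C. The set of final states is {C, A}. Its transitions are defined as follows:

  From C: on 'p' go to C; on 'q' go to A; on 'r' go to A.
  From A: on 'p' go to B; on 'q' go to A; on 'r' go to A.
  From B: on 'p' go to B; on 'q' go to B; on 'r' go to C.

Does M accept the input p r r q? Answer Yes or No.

start at C
read 'p': C → C
read 'r': C → A
read 'r': A → A
read 'q': A → A
End state A is accepting.

Yes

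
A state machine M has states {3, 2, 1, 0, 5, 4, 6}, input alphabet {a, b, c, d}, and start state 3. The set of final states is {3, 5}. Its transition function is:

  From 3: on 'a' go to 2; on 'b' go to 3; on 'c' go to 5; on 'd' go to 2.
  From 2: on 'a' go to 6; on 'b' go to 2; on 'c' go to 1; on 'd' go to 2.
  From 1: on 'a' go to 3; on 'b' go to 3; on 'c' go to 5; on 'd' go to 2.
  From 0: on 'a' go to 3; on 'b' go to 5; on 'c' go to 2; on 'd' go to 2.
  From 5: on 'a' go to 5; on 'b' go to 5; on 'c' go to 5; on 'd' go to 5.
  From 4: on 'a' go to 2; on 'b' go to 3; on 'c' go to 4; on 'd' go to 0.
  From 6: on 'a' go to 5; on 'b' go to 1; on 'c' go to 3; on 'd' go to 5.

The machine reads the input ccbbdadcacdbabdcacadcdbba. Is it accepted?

Trace: 3 -c-> 5 -c-> 5 -b-> 5 -b-> 5 -d-> 5 -a-> 5 -d-> 5 -c-> 5 -a-> 5 -c-> 5 -d-> 5 -b-> 5 -a-> 5 -b-> 5 -d-> 5 -c-> 5 -a-> 5 -c-> 5 -a-> 5 -d-> 5 -c-> 5 -d-> 5 -b-> 5 -b-> 5 -a-> 5
End state 5 is accepting.

Yes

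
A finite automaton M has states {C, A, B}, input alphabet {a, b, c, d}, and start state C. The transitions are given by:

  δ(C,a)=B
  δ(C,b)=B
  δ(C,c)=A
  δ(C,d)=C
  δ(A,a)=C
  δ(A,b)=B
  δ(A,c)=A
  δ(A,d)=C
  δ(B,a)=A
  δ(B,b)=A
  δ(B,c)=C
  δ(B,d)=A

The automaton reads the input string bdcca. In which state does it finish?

C → B → A → A → A → C

C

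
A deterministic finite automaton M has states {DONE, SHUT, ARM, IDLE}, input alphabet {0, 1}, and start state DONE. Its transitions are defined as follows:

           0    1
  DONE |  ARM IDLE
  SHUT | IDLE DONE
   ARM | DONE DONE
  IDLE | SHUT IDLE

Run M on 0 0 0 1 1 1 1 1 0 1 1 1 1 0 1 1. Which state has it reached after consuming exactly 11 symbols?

IDLE

start at DONE
read '0': DONE → ARM
read '0': ARM → DONE
read '0': DONE → ARM
read '1': ARM → DONE
read '1': DONE → IDLE
read '1': IDLE → IDLE
read '1': IDLE → IDLE
read '1': IDLE → IDLE
read '0': IDLE → SHUT
read '1': SHUT → DONE
read '1': DONE → IDLE
After 11 symbols: IDLE.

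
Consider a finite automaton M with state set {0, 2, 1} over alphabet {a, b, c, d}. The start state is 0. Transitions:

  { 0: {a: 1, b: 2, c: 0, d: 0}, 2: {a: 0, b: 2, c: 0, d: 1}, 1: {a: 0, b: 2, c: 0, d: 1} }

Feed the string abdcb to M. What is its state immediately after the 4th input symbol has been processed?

0

0 → 1 → 2 → 1 → 0
After 4 symbols: 0.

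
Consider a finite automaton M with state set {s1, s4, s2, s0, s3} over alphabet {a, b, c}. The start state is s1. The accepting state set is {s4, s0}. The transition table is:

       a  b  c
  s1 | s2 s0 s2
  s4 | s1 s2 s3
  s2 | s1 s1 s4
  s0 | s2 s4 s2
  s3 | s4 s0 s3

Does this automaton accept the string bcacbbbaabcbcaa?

No

start at s1
read 'b': s1 → s0
read 'c': s0 → s2
read 'a': s2 → s1
read 'c': s1 → s2
read 'b': s2 → s1
read 'b': s1 → s0
read 'b': s0 → s4
read 'a': s4 → s1
read 'a': s1 → s2
read 'b': s2 → s1
read 'c': s1 → s2
read 'b': s2 → s1
read 'c': s1 → s2
read 'a': s2 → s1
read 'a': s1 → s2
End state s2 is not accepting.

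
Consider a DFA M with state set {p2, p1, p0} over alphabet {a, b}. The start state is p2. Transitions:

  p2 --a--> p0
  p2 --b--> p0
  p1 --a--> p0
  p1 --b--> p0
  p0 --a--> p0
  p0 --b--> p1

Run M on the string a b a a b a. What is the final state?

p2 → p0 → p1 → p0 → p0 → p1 → p0

p0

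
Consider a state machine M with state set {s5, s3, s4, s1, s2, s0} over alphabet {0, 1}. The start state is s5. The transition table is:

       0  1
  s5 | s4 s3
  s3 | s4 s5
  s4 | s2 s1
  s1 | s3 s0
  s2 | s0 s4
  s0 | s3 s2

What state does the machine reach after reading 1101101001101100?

Trace: s5 -1-> s3 -1-> s5 -0-> s4 -1-> s1 -1-> s0 -0-> s3 -1-> s5 -0-> s4 -0-> s2 -1-> s4 -1-> s1 -0-> s3 -1-> s5 -1-> s3 -0-> s4 -0-> s2

s2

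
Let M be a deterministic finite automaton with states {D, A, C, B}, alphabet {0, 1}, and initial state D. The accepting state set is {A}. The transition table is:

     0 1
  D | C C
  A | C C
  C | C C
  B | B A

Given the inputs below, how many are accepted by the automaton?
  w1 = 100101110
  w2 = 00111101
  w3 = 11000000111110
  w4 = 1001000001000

w1:
  start at D
  read '1': D → C
  read '0': C → C
  read '0': C → C
  read '1': C → C
  read '0': C → C
  read '1': C → C
  read '1': C → C
  read '1': C → C
  read '0': C → C
  end C, rejected
w2:
  start at D
  read '0': D → C
  read '0': C → C
  read '1': C → C
  read '1': C → C
  read '1': C → C
  read '1': C → C
  read '0': C → C
  read '1': C → C
  end C, rejected
w3:
  start at D
  read '1': D → C
  read '1': C → C
  read '0': C → C
  read '0': C → C
  read '0': C → C
  read '0': C → C
  read '0': C → C
  read '0': C → C
  read '1': C → C
  read '1': C → C
  read '1': C → C
  read '1': C → C
  read '1': C → C
  read '0': C → C
  end C, rejected
w4:
  start at D
  read '1': D → C
  read '0': C → C
  read '0': C → C
  read '1': C → C
  read '0': C → C
  read '0': C → C
  read '0': C → C
  read '0': C → C
  read '0': C → C
  read '1': C → C
  read '0': C → C
  read '0': C → C
  read '0': C → C
  end C, rejected

0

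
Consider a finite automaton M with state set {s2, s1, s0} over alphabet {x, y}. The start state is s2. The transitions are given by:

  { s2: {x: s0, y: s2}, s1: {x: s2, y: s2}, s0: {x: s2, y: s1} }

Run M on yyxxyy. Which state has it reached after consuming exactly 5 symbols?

s2

s2 → s2 → s2 → s0 → s2 → s2
After 5 symbols: s2.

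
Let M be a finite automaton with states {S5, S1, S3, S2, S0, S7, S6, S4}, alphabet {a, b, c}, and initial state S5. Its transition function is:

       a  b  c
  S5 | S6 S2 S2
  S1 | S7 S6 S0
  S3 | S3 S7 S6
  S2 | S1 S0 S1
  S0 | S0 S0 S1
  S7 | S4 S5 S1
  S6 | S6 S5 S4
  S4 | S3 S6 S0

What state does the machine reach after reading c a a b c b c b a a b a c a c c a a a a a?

S3

S5 → S2 → S1 → S7 → S5 → S2 → S0 → S1 → S6 → S6 → S6 → S5 → S6 → S4 → S3 → S6 → S4 → S3 → S3 → S3 → S3 → S3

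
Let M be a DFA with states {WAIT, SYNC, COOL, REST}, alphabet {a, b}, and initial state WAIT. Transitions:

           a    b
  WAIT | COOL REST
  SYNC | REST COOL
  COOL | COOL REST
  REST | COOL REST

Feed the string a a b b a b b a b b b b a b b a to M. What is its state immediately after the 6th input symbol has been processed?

REST

start at WAIT
read 'a': WAIT → COOL
read 'a': COOL → COOL
read 'b': COOL → REST
read 'b': REST → REST
read 'a': REST → COOL
read 'b': COOL → REST
After 6 symbols: REST.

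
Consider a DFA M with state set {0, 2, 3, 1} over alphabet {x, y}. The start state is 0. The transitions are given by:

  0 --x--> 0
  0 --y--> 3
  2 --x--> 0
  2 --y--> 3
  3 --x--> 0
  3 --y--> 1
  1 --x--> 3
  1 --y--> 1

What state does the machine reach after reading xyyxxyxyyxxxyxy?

3

start at 0
read 'x': 0 → 0
read 'y': 0 → 3
read 'y': 3 → 1
read 'x': 1 → 3
read 'x': 3 → 0
read 'y': 0 → 3
read 'x': 3 → 0
read 'y': 0 → 3
read 'y': 3 → 1
read 'x': 1 → 3
read 'x': 3 → 0
read 'x': 0 → 0
read 'y': 0 → 3
read 'x': 3 → 0
read 'y': 0 → 3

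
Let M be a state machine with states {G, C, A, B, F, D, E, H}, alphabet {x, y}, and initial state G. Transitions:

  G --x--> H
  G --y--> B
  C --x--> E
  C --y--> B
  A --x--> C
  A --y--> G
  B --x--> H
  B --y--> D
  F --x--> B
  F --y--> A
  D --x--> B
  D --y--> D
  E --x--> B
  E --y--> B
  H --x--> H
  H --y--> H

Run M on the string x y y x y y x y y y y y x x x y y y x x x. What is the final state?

H

G → H → H → H → H → H → H → H → H → H → H → H → H → H → H → H → H → H → H → H → H → H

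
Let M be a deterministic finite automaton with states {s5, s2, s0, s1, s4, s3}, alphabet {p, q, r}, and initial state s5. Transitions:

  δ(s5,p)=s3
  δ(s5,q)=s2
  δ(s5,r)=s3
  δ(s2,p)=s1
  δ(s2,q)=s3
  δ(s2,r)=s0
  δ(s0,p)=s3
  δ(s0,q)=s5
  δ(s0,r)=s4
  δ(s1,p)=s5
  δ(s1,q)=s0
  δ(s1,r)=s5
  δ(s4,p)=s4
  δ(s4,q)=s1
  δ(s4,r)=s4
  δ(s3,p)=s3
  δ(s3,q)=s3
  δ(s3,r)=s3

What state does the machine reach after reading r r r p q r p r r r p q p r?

s3

s5 → s3 → s3 → s3 → s3 → s3 → s3 → s3 → s3 → s3 → s3 → s3 → s3 → s3 → s3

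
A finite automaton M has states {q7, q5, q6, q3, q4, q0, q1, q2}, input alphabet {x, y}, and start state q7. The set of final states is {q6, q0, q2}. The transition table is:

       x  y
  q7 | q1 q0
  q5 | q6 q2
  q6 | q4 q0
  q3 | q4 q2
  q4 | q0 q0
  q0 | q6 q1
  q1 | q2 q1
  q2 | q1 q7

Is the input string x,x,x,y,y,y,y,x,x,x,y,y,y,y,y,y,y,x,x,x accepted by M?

Yes

Trace: q7 -x-> q1 -x-> q2 -x-> q1 -y-> q1 -y-> q1 -y-> q1 -y-> q1 -x-> q2 -x-> q1 -x-> q2 -y-> q7 -y-> q0 -y-> q1 -y-> q1 -y-> q1 -y-> q1 -y-> q1 -x-> q2 -x-> q1 -x-> q2
End state q2 is accepting.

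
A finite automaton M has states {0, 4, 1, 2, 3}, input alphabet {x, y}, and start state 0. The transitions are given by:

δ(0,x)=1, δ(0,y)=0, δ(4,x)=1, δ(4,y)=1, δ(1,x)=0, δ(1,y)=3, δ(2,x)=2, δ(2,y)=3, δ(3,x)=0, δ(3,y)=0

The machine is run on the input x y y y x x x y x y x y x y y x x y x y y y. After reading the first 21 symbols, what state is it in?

0 → 1 → 3 → 0 → 0 → 1 → 0 → 1 → 3 → 0 → 0 → 1 → 3 → 0 → 0 → 0 → 1 → 0 → 0 → 1 → 3 → 0
After 21 symbols: 0.

0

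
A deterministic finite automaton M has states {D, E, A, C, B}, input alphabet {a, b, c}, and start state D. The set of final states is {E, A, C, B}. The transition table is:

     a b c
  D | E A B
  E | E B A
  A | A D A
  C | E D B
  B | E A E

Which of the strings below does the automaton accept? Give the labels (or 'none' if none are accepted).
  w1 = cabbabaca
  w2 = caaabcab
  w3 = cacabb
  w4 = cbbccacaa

w1, w2, w3, w4

w1: Trace: D -c-> B -a-> E -b-> B -b-> A -a-> A -b-> D -a-> E -c-> A -a-> A  → end A, accepted
w2: Trace: D -c-> B -a-> E -a-> E -a-> E -b-> B -c-> E -a-> E -b-> B  → end B, accepted
w3: Trace: D -c-> B -a-> E -c-> A -a-> A -b-> D -b-> A  → end A, accepted
w4: Trace: D -c-> B -b-> A -b-> D -c-> B -c-> E -a-> E -c-> A -a-> A -a-> A  → end A, accepted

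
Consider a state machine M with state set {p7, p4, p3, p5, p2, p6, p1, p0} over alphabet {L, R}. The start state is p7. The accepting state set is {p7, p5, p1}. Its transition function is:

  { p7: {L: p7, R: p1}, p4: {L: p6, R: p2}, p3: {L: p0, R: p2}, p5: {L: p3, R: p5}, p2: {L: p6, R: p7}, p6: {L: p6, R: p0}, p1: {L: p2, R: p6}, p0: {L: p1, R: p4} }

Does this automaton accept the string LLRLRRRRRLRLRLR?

No

p7 → p7 → p7 → p1 → p2 → p7 → p1 → p6 → p0 → p4 → p6 → p0 → p1 → p6 → p6 → p0
End state p0 is not accepting.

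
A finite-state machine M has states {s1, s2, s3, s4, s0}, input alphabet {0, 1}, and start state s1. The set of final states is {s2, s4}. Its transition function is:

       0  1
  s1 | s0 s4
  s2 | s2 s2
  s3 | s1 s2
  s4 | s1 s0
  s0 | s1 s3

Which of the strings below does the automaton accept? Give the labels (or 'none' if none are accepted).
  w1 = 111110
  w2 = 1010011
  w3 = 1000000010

w1:
  start at s1
  read '1': s1 → s4
  read '1': s4 → s0
  read '1': s0 → s3
  read '1': s3 → s2
  read '1': s2 → s2
  read '0': s2 → s2
  end s2, accepted
w2:
  start at s1
  read '1': s1 → s4
  read '0': s4 → s1
  read '1': s1 → s4
  read '0': s4 → s1
  read '0': s1 → s0
  read '1': s0 → s3
  read '1': s3 → s2
  end s2, accepted
w3:
  start at s1
  read '1': s1 → s4
  read '0': s4 → s1
  read '0': s1 → s0
  read '0': s0 → s1
  read '0': s1 → s0
  read '0': s0 → s1
  read '0': s1 → s0
  read '0': s0 → s1
  read '1': s1 → s4
  read '0': s4 → s1
  end s1, rejected

w1, w2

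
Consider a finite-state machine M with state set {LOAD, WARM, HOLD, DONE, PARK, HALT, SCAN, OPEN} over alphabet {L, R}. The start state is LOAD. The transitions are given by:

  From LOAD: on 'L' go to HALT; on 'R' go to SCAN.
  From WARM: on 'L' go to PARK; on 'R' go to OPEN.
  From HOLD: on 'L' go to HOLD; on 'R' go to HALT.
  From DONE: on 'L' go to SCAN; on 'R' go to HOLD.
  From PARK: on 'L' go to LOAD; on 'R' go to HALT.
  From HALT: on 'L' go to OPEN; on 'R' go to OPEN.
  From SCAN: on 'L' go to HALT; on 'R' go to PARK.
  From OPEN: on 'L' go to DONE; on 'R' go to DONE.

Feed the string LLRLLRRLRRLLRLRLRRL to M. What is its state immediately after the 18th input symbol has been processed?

Trace: LOAD -L-> HALT -L-> OPEN -R-> DONE -L-> SCAN -L-> HALT -R-> OPEN -R-> DONE -L-> SCAN -R-> PARK -R-> HALT -L-> OPEN -L-> DONE -R-> HOLD -L-> HOLD -R-> HALT -L-> OPEN -R-> DONE -R-> HOLD
After 18 symbols: HOLD.

HOLD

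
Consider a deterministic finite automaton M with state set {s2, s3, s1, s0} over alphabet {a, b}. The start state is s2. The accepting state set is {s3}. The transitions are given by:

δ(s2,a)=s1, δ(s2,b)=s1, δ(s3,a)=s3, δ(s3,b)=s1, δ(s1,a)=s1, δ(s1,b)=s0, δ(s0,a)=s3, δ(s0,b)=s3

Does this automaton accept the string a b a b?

Trace: s2 -a-> s1 -b-> s0 -a-> s3 -b-> s1
End state s1 is not accepting.

No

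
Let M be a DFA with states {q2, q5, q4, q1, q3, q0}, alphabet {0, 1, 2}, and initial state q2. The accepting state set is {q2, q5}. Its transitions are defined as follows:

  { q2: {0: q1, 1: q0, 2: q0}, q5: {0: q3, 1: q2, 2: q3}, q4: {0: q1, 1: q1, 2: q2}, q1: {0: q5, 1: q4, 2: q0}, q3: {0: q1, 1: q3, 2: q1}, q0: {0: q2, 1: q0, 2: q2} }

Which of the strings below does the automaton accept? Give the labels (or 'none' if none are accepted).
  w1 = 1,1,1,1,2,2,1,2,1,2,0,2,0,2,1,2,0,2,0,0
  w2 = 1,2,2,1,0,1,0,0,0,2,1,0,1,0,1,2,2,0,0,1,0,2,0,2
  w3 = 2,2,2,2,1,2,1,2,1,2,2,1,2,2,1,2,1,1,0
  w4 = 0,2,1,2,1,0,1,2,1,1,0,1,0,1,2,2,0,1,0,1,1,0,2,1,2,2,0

w1: q2 → q0 → q0 → q0 → q0 → q2 → q0 → q0 → q2 → q0 → q2 → q1 → q0 → q2 → q0 → q0 → q2 → q1 → q0 → q2 → q1  → end q1, rejected
w2: q2 → q0 → q2 → q0 → q0 → q2 → q0 → q2 → q1 → q5 → q3 → q3 → q1 → q4 → q1 → q4 → q2 → q0 → q2 → q1 → q4 → q1 → q0 → q2 → q0  → end q0, rejected
w3: q2 → q0 → q2 → q0 → q2 → q0 → q2 → q0 → q2 → q0 → q2 → q0 → q0 → q2 → q0 → q0 → q2 → q0 → q0 → q2  → end q2, accepted
w4: q2 → q1 → q0 → q0 → q2 → q0 → q2 → q0 → q2 → q0 → q0 → q2 → q0 → q2 → q0 → q2 → q0 → q2 → q0 → q2 → q0 → q0 → q2 → q0 → q0 → q2 → q0 → q2  → end q2, accepted

w3, w4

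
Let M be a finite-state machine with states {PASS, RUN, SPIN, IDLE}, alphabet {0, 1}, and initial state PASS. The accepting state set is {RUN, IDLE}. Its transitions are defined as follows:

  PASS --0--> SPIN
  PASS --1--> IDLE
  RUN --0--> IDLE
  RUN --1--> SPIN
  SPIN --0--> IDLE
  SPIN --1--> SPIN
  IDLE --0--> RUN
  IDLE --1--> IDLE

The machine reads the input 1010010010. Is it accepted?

Yes

start at PASS
read '1': PASS → IDLE
read '0': IDLE → RUN
read '1': RUN → SPIN
read '0': SPIN → IDLE
read '0': IDLE → RUN
read '1': RUN → SPIN
read '0': SPIN → IDLE
read '0': IDLE → RUN
read '1': RUN → SPIN
read '0': SPIN → IDLE
End state IDLE is accepting.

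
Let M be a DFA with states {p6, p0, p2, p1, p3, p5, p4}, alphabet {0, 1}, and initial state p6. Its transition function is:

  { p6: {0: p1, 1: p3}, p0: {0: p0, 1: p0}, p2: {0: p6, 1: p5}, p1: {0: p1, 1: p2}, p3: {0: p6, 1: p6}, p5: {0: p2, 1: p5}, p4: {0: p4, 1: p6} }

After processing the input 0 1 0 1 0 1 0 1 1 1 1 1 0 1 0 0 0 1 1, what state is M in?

p5

Trace: p6 -0-> p1 -1-> p2 -0-> p6 -1-> p3 -0-> p6 -1-> p3 -0-> p6 -1-> p3 -1-> p6 -1-> p3 -1-> p6 -1-> p3 -0-> p6 -1-> p3 -0-> p6 -0-> p1 -0-> p1 -1-> p2 -1-> p5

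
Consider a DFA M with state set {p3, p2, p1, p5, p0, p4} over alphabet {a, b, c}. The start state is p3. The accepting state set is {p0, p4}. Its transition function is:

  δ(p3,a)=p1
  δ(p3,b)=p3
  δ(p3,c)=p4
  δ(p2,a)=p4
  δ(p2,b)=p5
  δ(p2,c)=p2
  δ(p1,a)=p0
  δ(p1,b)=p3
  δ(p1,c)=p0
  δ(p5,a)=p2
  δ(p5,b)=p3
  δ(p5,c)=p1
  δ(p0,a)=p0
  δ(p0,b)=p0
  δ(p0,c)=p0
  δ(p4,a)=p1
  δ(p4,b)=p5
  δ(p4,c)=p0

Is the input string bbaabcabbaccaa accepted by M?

Yes

start at p3
read 'b': p3 → p3
read 'b': p3 → p3
read 'a': p3 → p1
read 'a': p1 → p0
read 'b': p0 → p0
read 'c': p0 → p0
read 'a': p0 → p0
read 'b': p0 → p0
read 'b': p0 → p0
read 'a': p0 → p0
read 'c': p0 → p0
read 'c': p0 → p0
read 'a': p0 → p0
read 'a': p0 → p0
End state p0 is accepting.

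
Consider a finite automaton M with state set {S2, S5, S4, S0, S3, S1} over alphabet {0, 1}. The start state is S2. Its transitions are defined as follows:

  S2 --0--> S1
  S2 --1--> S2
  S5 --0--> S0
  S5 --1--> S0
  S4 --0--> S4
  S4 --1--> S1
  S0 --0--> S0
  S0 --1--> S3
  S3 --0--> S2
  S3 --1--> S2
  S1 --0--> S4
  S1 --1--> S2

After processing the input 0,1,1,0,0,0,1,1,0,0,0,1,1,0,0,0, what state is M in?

S2 → S1 → S2 → S2 → S1 → S4 → S4 → S1 → S2 → S1 → S4 → S4 → S1 → S2 → S1 → S4 → S4

S4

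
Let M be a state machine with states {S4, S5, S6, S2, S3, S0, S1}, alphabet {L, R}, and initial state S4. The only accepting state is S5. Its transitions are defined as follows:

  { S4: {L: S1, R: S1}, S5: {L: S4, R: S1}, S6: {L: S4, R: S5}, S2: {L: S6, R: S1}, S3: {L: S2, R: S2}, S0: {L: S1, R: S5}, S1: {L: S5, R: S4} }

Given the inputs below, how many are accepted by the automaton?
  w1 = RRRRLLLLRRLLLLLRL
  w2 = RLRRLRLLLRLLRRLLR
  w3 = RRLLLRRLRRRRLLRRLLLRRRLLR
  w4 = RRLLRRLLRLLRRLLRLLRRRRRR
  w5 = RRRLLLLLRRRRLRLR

w1: Trace: S4 -R-> S1 -R-> S4 -R-> S1 -R-> S4 -L-> S1 -L-> S5 -L-> S4 -L-> S1 -R-> S4 -R-> S1 -L-> S5 -L-> S4 -L-> S1 -L-> S5 -L-> S4 -R-> S1 -L-> S5  → end S5, accepted
w2: Trace: S4 -R-> S1 -L-> S5 -R-> S1 -R-> S4 -L-> S1 -R-> S4 -L-> S1 -L-> S5 -L-> S4 -R-> S1 -L-> S5 -L-> S4 -R-> S1 -R-> S4 -L-> S1 -L-> S5 -R-> S1  → end S1, rejected
w3: Trace: S4 -R-> S1 -R-> S4 -L-> S1 -L-> S5 -L-> S4 -R-> S1 -R-> S4 -L-> S1 -R-> S4 -R-> S1 -R-> S4 -R-> S1 -L-> S5 -L-> S4 -R-> S1 -R-> S4 -L-> S1 -L-> S5 -L-> S4 -R-> S1 -R-> S4 -R-> S1 -L-> S5 -L-> S4 -R-> S1  → end S1, rejected
w4: Trace: S4 -R-> S1 -R-> S4 -L-> S1 -L-> S5 -R-> S1 -R-> S4 -L-> S1 -L-> S5 -R-> S1 -L-> S5 -L-> S4 -R-> S1 -R-> S4 -L-> S1 -L-> S5 -R-> S1 -L-> S5 -L-> S4 -R-> S1 -R-> S4 -R-> S1 -R-> S4 -R-> S1 -R-> S4  → end S4, rejected
w5: Trace: S4 -R-> S1 -R-> S4 -R-> S1 -L-> S5 -L-> S4 -L-> S1 -L-> S5 -L-> S4 -R-> S1 -R-> S4 -R-> S1 -R-> S4 -L-> S1 -R-> S4 -L-> S1 -R-> S4  → end S4, rejected

1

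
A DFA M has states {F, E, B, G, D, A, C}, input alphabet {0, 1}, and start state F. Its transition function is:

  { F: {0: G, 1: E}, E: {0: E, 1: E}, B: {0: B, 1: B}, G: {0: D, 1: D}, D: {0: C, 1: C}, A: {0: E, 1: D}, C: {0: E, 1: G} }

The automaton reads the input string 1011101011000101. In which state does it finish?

E

start at F
read '1': F → E
read '0': E → E
read '1': E → E
read '1': E → E
read '1': E → E
read '0': E → E
read '1': E → E
read '0': E → E
read '1': E → E
read '1': E → E
read '0': E → E
read '0': E → E
read '0': E → E
read '1': E → E
read '0': E → E
read '1': E → E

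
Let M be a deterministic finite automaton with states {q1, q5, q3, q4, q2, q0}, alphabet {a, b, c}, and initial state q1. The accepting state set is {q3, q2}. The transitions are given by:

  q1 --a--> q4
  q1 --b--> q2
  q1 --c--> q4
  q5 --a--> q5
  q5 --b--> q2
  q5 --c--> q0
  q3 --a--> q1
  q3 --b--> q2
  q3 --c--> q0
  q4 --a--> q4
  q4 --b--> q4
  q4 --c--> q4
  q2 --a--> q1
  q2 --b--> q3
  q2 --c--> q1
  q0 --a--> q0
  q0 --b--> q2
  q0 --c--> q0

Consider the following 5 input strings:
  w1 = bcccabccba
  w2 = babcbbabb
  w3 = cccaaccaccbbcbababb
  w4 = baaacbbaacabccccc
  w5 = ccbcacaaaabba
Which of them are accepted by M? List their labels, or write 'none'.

w1:
  start at q1
  read 'b': q1 → q2
  read 'c': q2 → q1
  read 'c': q1 → q4
  read 'c': q4 → q4
  read 'a': q4 → q4
  read 'b': q4 → q4
  read 'c': q4 → q4
  read 'c': q4 → q4
  read 'b': q4 → q4
  read 'a': q4 → q4
  end q4, rejected
w2:
  start at q1
  read 'b': q1 → q2
  read 'a': q2 → q1
  read 'b': q1 → q2
  read 'c': q2 → q1
  read 'b': q1 → q2
  read 'b': q2 → q3
  read 'a': q3 → q1
  read 'b': q1 → q2
  read 'b': q2 → q3
  end q3, accepted
w3:
  start at q1
  read 'c': q1 → q4
  read 'c': q4 → q4
  read 'c': q4 → q4
  read 'a': q4 → q4
  read 'a': q4 → q4
  read 'c': q4 → q4
  read 'c': q4 → q4
  read 'a': q4 → q4
  read 'c': q4 → q4
  read 'c': q4 → q4
  read 'b': q4 → q4
  read 'b': q4 → q4
  read 'c': q4 → q4
  read 'b': q4 → q4
  read 'a': q4 → q4
  read 'b': q4 → q4
  read 'a': q4 → q4
  read 'b': q4 → q4
  read 'b': q4 → q4
  end q4, rejected
w4:
  start at q1
  read 'b': q1 → q2
  read 'a': q2 → q1
  read 'a': q1 → q4
  read 'a': q4 → q4
  read 'c': q4 → q4
  read 'b': q4 → q4
  read 'b': q4 → q4
  read 'a': q4 → q4
  read 'a': q4 → q4
  read 'c': q4 → q4
  read 'a': q4 → q4
  read 'b': q4 → q4
  read 'c': q4 → q4
  read 'c': q4 → q4
  read 'c': q4 → q4
  read 'c': q4 → q4
  read 'c': q4 → q4
  end q4, rejected
w5:
  start at q1
  read 'c': q1 → q4
  read 'c': q4 → q4
  read 'b': q4 → q4
  read 'c': q4 → q4
  read 'a': q4 → q4
  read 'c': q4 → q4
  read 'a': q4 → q4
  read 'a': q4 → q4
  read 'a': q4 → q4
  read 'a': q4 → q4
  read 'b': q4 → q4
  read 'b': q4 → q4
  read 'a': q4 → q4
  end q4, rejected

w2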